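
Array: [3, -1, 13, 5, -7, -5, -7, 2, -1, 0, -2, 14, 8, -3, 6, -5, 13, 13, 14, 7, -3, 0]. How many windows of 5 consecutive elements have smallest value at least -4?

6

[3, -1, 13, 5, -7] → min -7
[-1, 13, 5, -7, -5] → min -7
[13, 5, -7, -5, -7] → min -7
[5, -7, -5, -7, 2] → min -7
[-7, -5, -7, 2, -1] → min -7
[-5, -7, 2, -1, 0] → min -7
[-7, 2, -1, 0, -2] → min -7
[2, -1, 0, -2, 14] → min -2  ≥ -4 ✓
[-1, 0, -2, 14, 8] → min -2  ≥ -4 ✓
[0, -2, 14, 8, -3] → min -3  ≥ -4 ✓
[-2, 14, 8, -3, 6] → min -3  ≥ -4 ✓
[14, 8, -3, 6, -5] → min -5
[8, -3, 6, -5, 13] → min -5
[-3, 6, -5, 13, 13] → min -5
[6, -5, 13, 13, 14] → min -5
[-5, 13, 13, 14, 7] → min -5
[13, 13, 14, 7, -3] → min -3  ≥ -4 ✓
[13, 14, 7, -3, 0] → min -3  ≥ -4 ✓
6 windows satisfy the condition.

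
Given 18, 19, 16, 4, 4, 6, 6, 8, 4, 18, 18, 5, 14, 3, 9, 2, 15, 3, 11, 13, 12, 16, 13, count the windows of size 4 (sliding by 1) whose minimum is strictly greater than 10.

(18, 19, 16, 4) → min 4
(19, 16, 4, 4) → min 4
(16, 4, 4, 6) → min 4
(4, 4, 6, 6) → min 4
(4, 6, 6, 8) → min 4
(6, 6, 8, 4) → min 4
(6, 8, 4, 18) → min 4
(8, 4, 18, 18) → min 4
(4, 18, 18, 5) → min 4
(18, 18, 5, 14) → min 5
(18, 5, 14, 3) → min 3
(5, 14, 3, 9) → min 3
(14, 3, 9, 2) → min 2
(3, 9, 2, 15) → min 2
(9, 2, 15, 3) → min 2
(2, 15, 3, 11) → min 2
(15, 3, 11, 13) → min 3
(3, 11, 13, 12) → min 3
(11, 13, 12, 16) → min 11  > 10 ✓
(13, 12, 16, 13) → min 12  > 10 ✓
2 windows satisfy the condition.

2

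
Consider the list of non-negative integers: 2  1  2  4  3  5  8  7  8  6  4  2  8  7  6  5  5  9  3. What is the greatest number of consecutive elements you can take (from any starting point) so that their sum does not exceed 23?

6

[2] sum 2 len 1
[2, 1] sum 3 len 2
[2, 1, 2] sum 5 len 3
[2, 1, 2, 4] sum 9 len 4
[2, 1, 2, 4, 3] sum 12 len 5
[2, 1, 2, 4, 3, 5] sum 17 len 6
[1, 2, 4, 3, 5, 8] sum 23 len 6
[3, 5, 8, 7] sum 23 len 4
[8, 7, 8] sum 23 len 3
[7, 8, 6] sum 21 len 3
[8, 6, 4] sum 18 len 3
[8, 6, 4, 2] sum 20 len 4
[6, 4, 2, 8] sum 20 len 4
[4, 2, 8, 7] sum 21 len 4
[2, 8, 7, 6] sum 23 len 4
[7, 6, 5] sum 18 len 3
[7, 6, 5, 5] sum 23 len 4
[5, 5, 9] sum 19 len 3
[5, 5, 9, 3] sum 22 len 4
Longest length seen: 6.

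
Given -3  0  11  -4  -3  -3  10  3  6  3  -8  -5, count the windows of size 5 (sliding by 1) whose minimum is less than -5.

(-3, 0, 11, -4, -3) → min -4
(0, 11, -4, -3, -3) → min -4
(11, -4, -3, -3, 10) → min -4
(-4, -3, -3, 10, 3) → min -4
(-3, -3, 10, 3, 6) → min -3
(-3, 10, 3, 6, 3) → min -3
(10, 3, 6, 3, -8) → min -8  < -5 ✓
(3, 6, 3, -8, -5) → min -8  < -5 ✓
2 windows satisfy the condition.

2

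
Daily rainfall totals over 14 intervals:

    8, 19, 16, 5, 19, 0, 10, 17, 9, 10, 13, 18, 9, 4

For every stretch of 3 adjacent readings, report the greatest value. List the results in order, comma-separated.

19, 19, 19, 19, 19, 17, 17, 17, 13, 18, 18, 18

[8, 19, 16] → max 19
[19, 16, 5] → max 19
[16, 5, 19] → max 19
[5, 19, 0] → max 19
[19, 0, 10] → max 19
[0, 10, 17] → max 17
[10, 17, 9] → max 17
[17, 9, 10] → max 17
[9, 10, 13] → max 13
[10, 13, 18] → max 18
[13, 18, 9] → max 18
[18, 9, 4] → max 18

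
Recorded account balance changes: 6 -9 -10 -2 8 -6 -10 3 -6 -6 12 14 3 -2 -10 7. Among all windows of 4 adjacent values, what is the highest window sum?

27

(6, -9, -10, -2) → sum -15
(-9, -10, -2, 8) → sum -13
(-10, -2, 8, -6) → sum -10
(-2, 8, -6, -10) → sum -10
(8, -6, -10, 3) → sum -5
(-6, -10, 3, -6) → sum -19
(-10, 3, -6, -6) → sum -19
(3, -6, -6, 12) → sum 3
(-6, -6, 12, 14) → sum 14
(-6, 12, 14, 3) → sum 23
(12, 14, 3, -2) → sum 27
(14, 3, -2, -10) → sum 5
(3, -2, -10, 7) → sum -2
Highest of these is 27.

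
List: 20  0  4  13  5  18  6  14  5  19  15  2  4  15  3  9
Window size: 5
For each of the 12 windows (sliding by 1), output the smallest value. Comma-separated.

0, 0, 4, 5, 5, 5, 5, 2, 2, 2, 2, 2

20 0 4 13 5 → min 0
0 4 13 5 18 → min 0
4 13 5 18 6 → min 4
13 5 18 6 14 → min 5
5 18 6 14 5 → min 5
18 6 14 5 19 → min 5
6 14 5 19 15 → min 5
14 5 19 15 2 → min 2
5 19 15 2 4 → min 2
19 15 2 4 15 → min 2
15 2 4 15 3 → min 2
2 4 15 3 9 → min 2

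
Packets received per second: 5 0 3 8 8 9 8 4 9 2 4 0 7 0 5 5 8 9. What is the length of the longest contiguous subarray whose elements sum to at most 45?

[5] sum 5 len 1
[5, 0] sum 5 len 2
[5, 0, 3] sum 8 len 3
[5, 0, 3, 8] sum 16 len 4
[5, 0, 3, 8, 8] sum 24 len 5
[5, 0, 3, 8, 8, 9] sum 33 len 6
[5, 0, 3, 8, 8, 9, 8] sum 41 len 7
[5, 0, 3, 8, 8, 9, 8, 4] sum 45 len 8
[8, 9, 8, 4, 9] sum 38 len 5
[8, 9, 8, 4, 9, 2] sum 40 len 6
[8, 9, 8, 4, 9, 2, 4] sum 44 len 7
[8, 9, 8, 4, 9, 2, 4, 0] sum 44 len 8
[9, 8, 4, 9, 2, 4, 0, 7] sum 43 len 8
[9, 8, 4, 9, 2, 4, 0, 7, 0] sum 43 len 9
[8, 4, 9, 2, 4, 0, 7, 0, 5] sum 39 len 9
[8, 4, 9, 2, 4, 0, 7, 0, 5, 5] sum 44 len 10
[4, 9, 2, 4, 0, 7, 0, 5, 5, 8] sum 44 len 10
[2, 4, 0, 7, 0, 5, 5, 8, 9] sum 40 len 9
Longest length seen: 10.

10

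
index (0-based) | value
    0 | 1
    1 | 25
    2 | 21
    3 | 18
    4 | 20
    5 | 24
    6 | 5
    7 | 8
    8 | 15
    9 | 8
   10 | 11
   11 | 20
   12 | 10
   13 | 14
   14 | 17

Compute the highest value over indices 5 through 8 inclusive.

24

Elements at indices 5..8: 24, 5, 8, 15
max(24, 5, 8, 15) = 24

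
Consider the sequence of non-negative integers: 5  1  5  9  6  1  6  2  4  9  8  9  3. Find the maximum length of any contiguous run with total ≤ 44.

Extend to the right; shrink from the left whenever the sum exceeds 44:
add 5: [5] sum 5, len 1
add 1: [5, 1] sum 6, len 2
add 5: [5, 1, 5] sum 11, len 3
add 9: [5, 1, 5, 9] sum 20, len 4
add 6: [5, 1, 5, 9, 6] sum 26, len 5
add 1: [5, 1, 5, 9, 6, 1] sum 27, len 6
add 6: [5, 1, 5, 9, 6, 1, 6] sum 33, len 7
add 2: [5, 1, 5, 9, 6, 1, 6, 2] sum 35, len 8
add 4: [5, 1, 5, 9, 6, 1, 6, 2, 4] sum 39, len 9
add 9: [1, 5, 9, 6, 1, 6, 2, 4, 9] sum 43, len 9
add 8: [6, 1, 6, 2, 4, 9, 8] sum 36, len 7
add 9: [1, 6, 2, 4, 9, 8, 9] sum 39, len 7
add 3: [1, 6, 2, 4, 9, 8, 9, 3] sum 42, len 8
Longest length seen: 9.

9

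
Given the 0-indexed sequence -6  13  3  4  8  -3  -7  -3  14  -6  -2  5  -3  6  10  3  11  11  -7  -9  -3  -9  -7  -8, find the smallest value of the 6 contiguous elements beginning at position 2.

-7

Elements at indices 2..7: 3, 4, 8, -3, -7, -3
min(3, 4, 8, -3, -7, -3) = -7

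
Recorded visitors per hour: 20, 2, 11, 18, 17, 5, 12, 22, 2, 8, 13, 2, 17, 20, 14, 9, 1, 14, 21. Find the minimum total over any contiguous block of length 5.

(20, 2, 11, 18, 17) → sum 68
(2, 11, 18, 17, 5) → sum 53
(11, 18, 17, 5, 12) → sum 63
(18, 17, 5, 12, 22) → sum 74
(17, 5, 12, 22, 2) → sum 58
(5, 12, 22, 2, 8) → sum 49
(12, 22, 2, 8, 13) → sum 57
(22, 2, 8, 13, 2) → sum 47
(2, 8, 13, 2, 17) → sum 42
(8, 13, 2, 17, 20) → sum 60
(13, 2, 17, 20, 14) → sum 66
(2, 17, 20, 14, 9) → sum 62
(17, 20, 14, 9, 1) → sum 61
(20, 14, 9, 1, 14) → sum 58
(14, 9, 1, 14, 21) → sum 59
Minimum of these is 42.

42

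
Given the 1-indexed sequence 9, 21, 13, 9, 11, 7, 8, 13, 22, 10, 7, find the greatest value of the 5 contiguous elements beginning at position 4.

13

Elements at indices 4..8: 9, 11, 7, 8, 13
max(9, 11, 7, 8, 13) = 13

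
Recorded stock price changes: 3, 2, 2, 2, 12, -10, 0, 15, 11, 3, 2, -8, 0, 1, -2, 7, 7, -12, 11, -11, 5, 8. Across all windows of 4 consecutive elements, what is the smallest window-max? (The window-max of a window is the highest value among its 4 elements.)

1

Window maxs for each of the 19 positions:
[3, 2, 2, 2] → max 3
[2, 2, 2, 12] → max 12
[2, 2, 12, -10] → max 12
[2, 12, -10, 0] → max 12
[12, -10, 0, 15] → max 15
[-10, 0, 15, 11] → max 15
[0, 15, 11, 3] → max 15
[15, 11, 3, 2] → max 15
[11, 3, 2, -8] → max 11
[3, 2, -8, 0] → max 3
[2, -8, 0, 1] → max 2
[-8, 0, 1, -2] → max 1
[0, 1, -2, 7] → max 7
[1, -2, 7, 7] → max 7
[-2, 7, 7, -12] → max 7
[7, 7, -12, 11] → max 11
[7, -12, 11, -11] → max 11
[-12, 11, -11, 5] → max 11
[11, -11, 5, 8] → max 11
Smallest of these is 1.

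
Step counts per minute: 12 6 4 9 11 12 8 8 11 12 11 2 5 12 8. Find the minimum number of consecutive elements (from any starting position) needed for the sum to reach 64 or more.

7

Extend right; whenever the sum reaches 64, record the length and shrink from the left:
add 12: running sum 12 < 64
add 6: running sum 18 < 64
add 4: running sum 22 < 64
add 9: running sum 31 < 64
add 11: running sum 42 < 64
add 12: running sum 54 < 64
add 8: running sum 62 < 64
add 8: shortest ending here [12, 6, 4, 9, 11, 12, 8, 8] sum 70, len 8
add 11: shortest ending here [6, 4, 9, 11, 12, 8, 8, 11] sum 69, len 8
add 12: shortest ending here [9, 11, 12, 8, 8, 11, 12] sum 71, len 7
add 11: shortest ending here [11, 12, 8, 8, 11, 12, 11] sum 73, len 7
add 2: shortest ending here [12, 8, 8, 11, 12, 11, 2] sum 64, len 7
add 5: shortest ending here [12, 8, 8, 11, 12, 11, 2, 5] sum 69, len 8
add 12: shortest ending here [8, 8, 11, 12, 11, 2, 5, 12] sum 69, len 8
add 8: shortest ending here [8, 11, 12, 11, 2, 5, 12, 8] sum 69, len 8
Shortest qualifying length: 7.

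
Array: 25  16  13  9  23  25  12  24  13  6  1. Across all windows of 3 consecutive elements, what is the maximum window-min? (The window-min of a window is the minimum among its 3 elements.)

Window mins for each of the 9 positions:
25 16 13 → min 13
16 13 9 → min 9
13 9 23 → min 9
9 23 25 → min 9
23 25 12 → min 12
25 12 24 → min 12
12 24 13 → min 12
24 13 6 → min 6
13 6 1 → min 1
Maximum of these is 13.

13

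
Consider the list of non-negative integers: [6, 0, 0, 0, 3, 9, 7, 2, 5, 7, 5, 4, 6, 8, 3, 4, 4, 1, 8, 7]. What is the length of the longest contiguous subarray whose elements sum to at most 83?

19

Extend to the right; shrink from the left whenever the sum exceeds 83:
add 6: [6] sum 6, len 1
add 0: [6, 0] sum 6, len 2
add 0: [6, 0, 0] sum 6, len 3
add 0: [6, 0, 0, 0] sum 6, len 4
add 3: [6, 0, 0, 0, 3] sum 9, len 5
add 9: [6, 0, 0, 0, 3, 9] sum 18, len 6
add 7: [6, 0, 0, 0, 3, 9, 7] sum 25, len 7
add 2: [6, 0, 0, 0, 3, 9, 7, 2] sum 27, len 8
add 5: [6, 0, 0, 0, 3, 9, 7, 2, 5] sum 32, len 9
add 7: [6, 0, 0, 0, 3, 9, 7, 2, 5, 7] sum 39, len 10
add 5: [6, 0, 0, 0, 3, 9, 7, 2, 5, 7, 5] sum 44, len 11
add 4: [6, 0, 0, 0, 3, 9, 7, 2, 5, 7, 5, 4] sum 48, len 12
add 6: [6, 0, 0, 0, 3, 9, 7, 2, 5, 7, 5, 4, 6] sum 54, len 13
add 8: [6, 0, 0, 0, 3, 9, 7, 2, 5, 7, 5, 4, 6, 8] sum 62, len 14
add 3: [6, 0, 0, 0, 3, 9, 7, 2, 5, 7, 5, 4, 6, 8, 3] sum 65, len 15
add 4: [6, 0, 0, 0, 3, 9, 7, 2, 5, 7, 5, 4, 6, 8, 3, 4] sum 69, len 16
add 4: [6, 0, 0, 0, 3, 9, 7, 2, 5, 7, 5, 4, 6, 8, 3, 4, 4] sum 73, len 17
add 1: [6, 0, 0, 0, 3, 9, 7, 2, 5, 7, 5, 4, 6, 8, 3, 4, 4, 1] sum 74, len 18
add 8: [6, 0, 0, 0, 3, 9, 7, 2, 5, 7, 5, 4, 6, 8, 3, 4, 4, 1, 8] sum 82, len 19
add 7: [0, 0, 0, 3, 9, 7, 2, 5, 7, 5, 4, 6, 8, 3, 4, 4, 1, 8, 7] sum 83, len 19
Longest length seen: 19.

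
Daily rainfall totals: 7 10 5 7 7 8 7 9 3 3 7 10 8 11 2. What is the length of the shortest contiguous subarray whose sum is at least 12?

add 7: running sum 7 < 12
end 1: [7, 10] sum 17, len 2
end 2: [10, 5] sum 15, len 2
end 3: [5, 7] sum 12, len 2
end 4: [7, 7] sum 14, len 2
end 5: [7, 8] sum 15, len 2
end 6: [8, 7] sum 15, len 2
end 7: [7, 9] sum 16, len 2
end 8: [9, 3] sum 12, len 2
end 9: [9, 3, 3] sum 15, len 3
end 10: [3, 3, 7] sum 13, len 3
end 11: [7, 10] sum 17, len 2
end 12: [10, 8] sum 18, len 2
end 13: [8, 11] sum 19, len 2
end 14: [11, 2] sum 13, len 2
Shortest qualifying length: 2.

2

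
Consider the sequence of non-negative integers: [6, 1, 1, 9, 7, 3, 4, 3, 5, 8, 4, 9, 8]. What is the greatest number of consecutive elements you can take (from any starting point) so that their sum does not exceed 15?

4

Extend to the right; shrink from the left whenever the sum exceeds 15:
→ 6: sum 6, len 1
→ 1: sum 7, len 2
→ 1: sum 8, len 3
→ 9 (dropped 6): sum 11, len 3
→ 7 (dropped 1, 1, 9): sum 7, len 1
→ 3: sum 10, len 2
→ 4: sum 14, len 3
→ 3 (dropped 7): sum 10, len 3
→ 5: sum 15, len 4
→ 8 (dropped 3, 4, 3): sum 13, len 2
→ 4 (dropped 5): sum 12, len 2
→ 9 (dropped 8): sum 13, len 2
→ 8 (dropped 4, 9): sum 8, len 1
Longest length seen: 4.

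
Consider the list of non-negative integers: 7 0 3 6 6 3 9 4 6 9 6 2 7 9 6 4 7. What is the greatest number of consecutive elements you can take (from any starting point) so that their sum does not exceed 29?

6

Extend to the right; shrink from the left whenever the sum exceeds 29:
[7] sum 7 len 1
[7, 0] sum 7 len 2
[7, 0, 3] sum 10 len 3
[7, 0, 3, 6] sum 16 len 4
[7, 0, 3, 6, 6] sum 22 len 5
[7, 0, 3, 6, 6, 3] sum 25 len 6
[0, 3, 6, 6, 3, 9] sum 27 len 6
[6, 6, 3, 9, 4] sum 28 len 5
[6, 3, 9, 4, 6] sum 28 len 5
[9, 4, 6, 9] sum 28 len 4
[4, 6, 9, 6] sum 25 len 4
[4, 6, 9, 6, 2] sum 27 len 5
[9, 6, 2, 7] sum 24 len 4
[6, 2, 7, 9] sum 24 len 4
[2, 7, 9, 6] sum 24 len 4
[2, 7, 9, 6, 4] sum 28 len 5
[9, 6, 4, 7] sum 26 len 4
Longest length seen: 6.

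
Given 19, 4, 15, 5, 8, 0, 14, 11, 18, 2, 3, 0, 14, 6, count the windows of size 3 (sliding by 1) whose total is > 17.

(19, 4, 15) → sum 38  > 17 ✓
(4, 15, 5) → sum 24  > 17 ✓
(15, 5, 8) → sum 28  > 17 ✓
(5, 8, 0) → sum 13
(8, 0, 14) → sum 22  > 17 ✓
(0, 14, 11) → sum 25  > 17 ✓
(14, 11, 18) → sum 43  > 17 ✓
(11, 18, 2) → sum 31  > 17 ✓
(18, 2, 3) → sum 23  > 17 ✓
(2, 3, 0) → sum 5
(3, 0, 14) → sum 17
(0, 14, 6) → sum 20  > 17 ✓
9 windows satisfy the condition.

9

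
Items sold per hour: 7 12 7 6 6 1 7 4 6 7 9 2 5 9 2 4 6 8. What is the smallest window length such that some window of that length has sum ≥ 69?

11

Extend right; whenever the sum reaches 69, record the length and shrink from the left:
add 7: running sum 7 < 69
add 12: running sum 19 < 69
add 7: running sum 26 < 69
add 6: running sum 32 < 69
add 6: running sum 38 < 69
add 1: running sum 39 < 69
add 7: running sum 46 < 69
add 4: running sum 50 < 69
add 6: running sum 56 < 69
add 7: running sum 63 < 69
end 10: [7, 12, 7, 6, 6, 1, 7, 4, 6, 7, 9] sum 72, len 11
end 11: [7, 12, 7, 6, 6, 1, 7, 4, 6, 7, 9, 2] sum 74, len 12
end 12: [12, 7, 6, 6, 1, 7, 4, 6, 7, 9, 2, 5] sum 72, len 12
end 13: [7, 6, 6, 1, 7, 4, 6, 7, 9, 2, 5, 9] sum 69, len 12
end 14: [7, 6, 6, 1, 7, 4, 6, 7, 9, 2, 5, 9, 2] sum 71, len 13
end 15: [7, 6, 6, 1, 7, 4, 6, 7, 9, 2, 5, 9, 2, 4] sum 75, len 14
end 16: [6, 6, 1, 7, 4, 6, 7, 9, 2, 5, 9, 2, 4, 6] sum 74, len 14
end 17: [7, 4, 6, 7, 9, 2, 5, 9, 2, 4, 6, 8] sum 69, len 12
Shortest qualifying length: 11.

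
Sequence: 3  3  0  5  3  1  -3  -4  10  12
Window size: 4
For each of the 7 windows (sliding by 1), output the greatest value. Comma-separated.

Sliding a size-4 window across the 10 values:
3 3 0 5 → max 5
3 0 5 3 → max 5
0 5 3 1 → max 5
5 3 1 -3 → max 5
3 1 -3 -4 → max 3
1 -3 -4 10 → max 10
-3 -4 10 12 → max 12

5, 5, 5, 5, 3, 10, 12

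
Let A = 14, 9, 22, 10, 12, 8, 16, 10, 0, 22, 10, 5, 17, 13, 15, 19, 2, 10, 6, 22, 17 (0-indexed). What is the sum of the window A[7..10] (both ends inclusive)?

Elements at indices 7..10: 10, 0, 22, 10
sum(10, 0, 22, 10) = 42

42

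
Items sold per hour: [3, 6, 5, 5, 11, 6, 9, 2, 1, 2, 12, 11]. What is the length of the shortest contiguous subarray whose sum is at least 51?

Extend right; whenever the sum reaches 51, record the length and shrink from the left:
add 3: running sum 3 < 51
add 6: running sum 9 < 51
add 5: running sum 14 < 51
add 5: running sum 19 < 51
add 11: running sum 30 < 51
add 6: running sum 36 < 51
add 9: running sum 45 < 51
add 2: running sum 47 < 51
add 1: running sum 48 < 51
add 2: running sum 50 < 51
end 10: [5, 5, 11, 6, 9, 2, 1, 2, 12] sum 53, len 9
end 11: [11, 6, 9, 2, 1, 2, 12, 11] sum 54, len 8
Shortest qualifying length: 8.

8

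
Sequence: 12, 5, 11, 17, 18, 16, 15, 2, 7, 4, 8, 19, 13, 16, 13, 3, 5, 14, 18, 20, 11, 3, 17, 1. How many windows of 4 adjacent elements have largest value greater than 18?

8

12 5 11 17 → max 17
5 11 17 18 → max 18
11 17 18 16 → max 18
17 18 16 15 → max 18
18 16 15 2 → max 18
16 15 2 7 → max 16
15 2 7 4 → max 15
2 7 4 8 → max 8
7 4 8 19 → max 19  > 18 ✓
4 8 19 13 → max 19  > 18 ✓
8 19 13 16 → max 19  > 18 ✓
19 13 16 13 → max 19  > 18 ✓
13 16 13 3 → max 16
16 13 3 5 → max 16
13 3 5 14 → max 14
3 5 14 18 → max 18
5 14 18 20 → max 20  > 18 ✓
14 18 20 11 → max 20  > 18 ✓
18 20 11 3 → max 20  > 18 ✓
20 11 3 17 → max 20  > 18 ✓
11 3 17 1 → max 17
8 windows satisfy the condition.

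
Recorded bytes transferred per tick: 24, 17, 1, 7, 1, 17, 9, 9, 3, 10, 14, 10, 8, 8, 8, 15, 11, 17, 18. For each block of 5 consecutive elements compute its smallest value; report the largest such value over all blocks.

(24, 17, 1, 7, 1) → min 1
(17, 1, 7, 1, 17) → min 1
(1, 7, 1, 17, 9) → min 1
(7, 1, 17, 9, 9) → min 1
(1, 17, 9, 9, 3) → min 1
(17, 9, 9, 3, 10) → min 3
(9, 9, 3, 10, 14) → min 3
(9, 3, 10, 14, 10) → min 3
(3, 10, 14, 10, 8) → min 3
(10, 14, 10, 8, 8) → min 8
(14, 10, 8, 8, 8) → min 8
(10, 8, 8, 8, 15) → min 8
(8, 8, 8, 15, 11) → min 8
(8, 8, 15, 11, 17) → min 8
(8, 15, 11, 17, 18) → min 8
Largest of these is 8.

8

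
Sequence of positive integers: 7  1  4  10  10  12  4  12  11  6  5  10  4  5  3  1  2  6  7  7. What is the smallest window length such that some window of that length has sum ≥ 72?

add 7: running sum 7 < 72
add 1: running sum 8 < 72
add 4: running sum 12 < 72
add 10: running sum 22 < 72
add 10: running sum 32 < 72
add 12: running sum 44 < 72
add 4: running sum 48 < 72
add 12: running sum 60 < 72
add 11: running sum 71 < 72
end 9: [7, 1, 4, 10, 10, 12, 4, 12, 11, 6] sum 77, len 10
end 10: [4, 10, 10, 12, 4, 12, 11, 6, 5] sum 74, len 9
end 11: [10, 10, 12, 4, 12, 11, 6, 5, 10] sum 80, len 9
end 12: [10, 12, 4, 12, 11, 6, 5, 10, 4] sum 74, len 9
end 13: [10, 12, 4, 12, 11, 6, 5, 10, 4, 5] sum 79, len 10
end 14: [12, 4, 12, 11, 6, 5, 10, 4, 5, 3] sum 72, len 10
end 15: [12, 4, 12, 11, 6, 5, 10, 4, 5, 3, 1] sum 73, len 11
end 16: [12, 4, 12, 11, 6, 5, 10, 4, 5, 3, 1, 2] sum 75, len 12
end 17: [12, 4, 12, 11, 6, 5, 10, 4, 5, 3, 1, 2, 6] sum 81, len 13
end 18: [12, 11, 6, 5, 10, 4, 5, 3, 1, 2, 6, 7] sum 72, len 12
end 19: [12, 11, 6, 5, 10, 4, 5, 3, 1, 2, 6, 7, 7] sum 79, len 13
Shortest qualifying length: 9.

9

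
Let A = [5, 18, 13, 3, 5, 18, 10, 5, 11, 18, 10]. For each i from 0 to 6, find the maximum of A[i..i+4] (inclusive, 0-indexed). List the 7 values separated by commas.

Sliding a size-5 window across the 11 values:
5 18 13 3 5 → max 18
18 13 3 5 18 → max 18
13 3 5 18 10 → max 18
3 5 18 10 5 → max 18
5 18 10 5 11 → max 18
18 10 5 11 18 → max 18
10 5 11 18 10 → max 18

18, 18, 18, 18, 18, 18, 18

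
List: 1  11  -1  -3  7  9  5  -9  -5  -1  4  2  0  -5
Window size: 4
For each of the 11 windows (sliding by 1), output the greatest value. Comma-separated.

(1, 11, -1, -3) → max 11
(11, -1, -3, 7) → max 11
(-1, -3, 7, 9) → max 9
(-3, 7, 9, 5) → max 9
(7, 9, 5, -9) → max 9
(9, 5, -9, -5) → max 9
(5, -9, -5, -1) → max 5
(-9, -5, -1, 4) → max 4
(-5, -1, 4, 2) → max 4
(-1, 4, 2, 0) → max 4
(4, 2, 0, -5) → max 4

11, 11, 9, 9, 9, 9, 5, 4, 4, 4, 4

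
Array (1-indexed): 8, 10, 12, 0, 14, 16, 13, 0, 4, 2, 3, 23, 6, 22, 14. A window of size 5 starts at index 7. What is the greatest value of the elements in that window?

13

Elements at indices 7..11: 13, 0, 4, 2, 3
max(13, 0, 4, 2, 3) = 13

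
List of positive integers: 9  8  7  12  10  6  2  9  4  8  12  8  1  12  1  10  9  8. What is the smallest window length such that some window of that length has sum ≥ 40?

5

Extend right; whenever the sum reaches 40, record the length and shrink from the left:
add 9: running sum 9 < 40
add 8: running sum 17 < 40
add 7: running sum 24 < 40
add 12: running sum 36 < 40
add 10: shortest ending here [9, 8, 7, 12, 10] sum 46, len 5
add 6: shortest ending here [8, 7, 12, 10, 6] sum 43, len 5
add 2: shortest ending here [8, 7, 12, 10, 6, 2] sum 45, len 6
add 9: shortest ending here [7, 12, 10, 6, 2, 9] sum 46, len 6
add 4: shortest ending here [12, 10, 6, 2, 9, 4] sum 43, len 6
add 8: shortest ending here [12, 10, 6, 2, 9, 4, 8] sum 51, len 7
add 12: shortest ending here [6, 2, 9, 4, 8, 12] sum 41, len 6
add 8: shortest ending here [9, 4, 8, 12, 8] sum 41, len 5
add 1: shortest ending here [9, 4, 8, 12, 8, 1] sum 42, len 6
add 12: shortest ending here [8, 12, 8, 1, 12] sum 41, len 5
add 1: shortest ending here [8, 12, 8, 1, 12, 1] sum 42, len 6
add 10: shortest ending here [12, 8, 1, 12, 1, 10] sum 44, len 6
add 9: shortest ending here [8, 1, 12, 1, 10, 9] sum 41, len 6
add 8: shortest ending here [12, 1, 10, 9, 8] sum 40, len 5
Shortest qualifying length: 5.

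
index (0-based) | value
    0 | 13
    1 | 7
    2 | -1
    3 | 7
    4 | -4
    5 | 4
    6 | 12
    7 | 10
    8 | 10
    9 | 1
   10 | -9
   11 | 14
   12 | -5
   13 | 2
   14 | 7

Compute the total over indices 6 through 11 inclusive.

38

Elements at indices 6..11: 12, 10, 10, 1, -9, 14
sum(12, 10, 10, 1, -9, 14) = 38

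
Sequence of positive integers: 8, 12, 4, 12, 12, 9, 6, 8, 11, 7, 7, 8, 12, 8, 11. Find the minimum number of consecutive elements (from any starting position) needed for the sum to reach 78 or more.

add 8: running sum 8 < 78
add 12: running sum 20 < 78
add 4: running sum 24 < 78
add 12: running sum 36 < 78
add 12: running sum 48 < 78
add 9: running sum 57 < 78
add 6: running sum 63 < 78
add 8: running sum 71 < 78
end 8: [8, 12, 4, 12, 12, 9, 6, 8, 11] sum 82, len 9
end 9: [12, 4, 12, 12, 9, 6, 8, 11, 7] sum 81, len 9
end 10: [12, 4, 12, 12, 9, 6, 8, 11, 7, 7] sum 88, len 10
end 11: [12, 12, 9, 6, 8, 11, 7, 7, 8] sum 80, len 9
end 12: [12, 9, 6, 8, 11, 7, 7, 8, 12] sum 80, len 9
end 13: [12, 9, 6, 8, 11, 7, 7, 8, 12, 8] sum 88, len 10
end 14: [6, 8, 11, 7, 7, 8, 12, 8, 11] sum 78, len 9
Shortest qualifying length: 9.

9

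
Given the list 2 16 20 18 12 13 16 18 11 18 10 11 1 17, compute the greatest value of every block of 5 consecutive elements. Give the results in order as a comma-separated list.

20, 20, 20, 18, 18, 18, 18, 18, 18, 18

[2, 16, 20, 18, 12] → max 20
[16, 20, 18, 12, 13] → max 20
[20, 18, 12, 13, 16] → max 20
[18, 12, 13, 16, 18] → max 18
[12, 13, 16, 18, 11] → max 18
[13, 16, 18, 11, 18] → max 18
[16, 18, 11, 18, 10] → max 18
[18, 11, 18, 10, 11] → max 18
[11, 18, 10, 11, 1] → max 18
[18, 10, 11, 1, 17] → max 18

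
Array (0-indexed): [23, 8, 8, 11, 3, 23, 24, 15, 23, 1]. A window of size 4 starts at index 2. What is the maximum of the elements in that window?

23

Elements at indices 2..5: 8, 11, 3, 23
max(8, 11, 3, 23) = 23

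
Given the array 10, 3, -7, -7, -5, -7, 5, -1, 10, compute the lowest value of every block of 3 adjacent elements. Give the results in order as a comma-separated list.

10 3 -7 → min -7
3 -7 -7 → min -7
-7 -7 -5 → min -7
-7 -5 -7 → min -7
-5 -7 5 → min -7
-7 5 -1 → min -7
5 -1 10 → min -1

-7, -7, -7, -7, -7, -7, -1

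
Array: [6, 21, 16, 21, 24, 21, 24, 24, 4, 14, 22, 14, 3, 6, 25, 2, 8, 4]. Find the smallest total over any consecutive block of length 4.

Each size-4 window and its sum:
6 21 16 21 → sum 64
21 16 21 24 → sum 82
16 21 24 21 → sum 82
21 24 21 24 → sum 90
24 21 24 24 → sum 93
21 24 24 4 → sum 73
24 24 4 14 → sum 66
24 4 14 22 → sum 64
4 14 22 14 → sum 54
14 22 14 3 → sum 53
22 14 3 6 → sum 45
14 3 6 25 → sum 48
3 6 25 2 → sum 36
6 25 2 8 → sum 41
25 2 8 4 → sum 39
Smallest of these is 36.

36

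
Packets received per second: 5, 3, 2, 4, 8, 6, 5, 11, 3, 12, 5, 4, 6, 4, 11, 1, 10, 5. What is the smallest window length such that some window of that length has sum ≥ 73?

11

Extend right; whenever the sum reaches 73, record the length and shrink from the left:
add 5: running sum 5 < 73
add 3: running sum 8 < 73
add 2: running sum 10 < 73
add 4: running sum 14 < 73
add 8: running sum 22 < 73
add 6: running sum 28 < 73
add 5: running sum 33 < 73
add 11: running sum 44 < 73
add 3: running sum 47 < 73
add 12: running sum 59 < 73
add 5: running sum 64 < 73
add 4: running sum 68 < 73
end 12: [5, 3, 2, 4, 8, 6, 5, 11, 3, 12, 5, 4, 6] sum 74, len 13
end 13: [3, 2, 4, 8, 6, 5, 11, 3, 12, 5, 4, 6, 4] sum 73, len 13
end 14: [8, 6, 5, 11, 3, 12, 5, 4, 6, 4, 11] sum 75, len 11
end 15: [8, 6, 5, 11, 3, 12, 5, 4, 6, 4, 11, 1] sum 76, len 12
end 16: [6, 5, 11, 3, 12, 5, 4, 6, 4, 11, 1, 10] sum 78, len 12
end 17: [5, 11, 3, 12, 5, 4, 6, 4, 11, 1, 10, 5] sum 77, len 12
Shortest qualifying length: 11.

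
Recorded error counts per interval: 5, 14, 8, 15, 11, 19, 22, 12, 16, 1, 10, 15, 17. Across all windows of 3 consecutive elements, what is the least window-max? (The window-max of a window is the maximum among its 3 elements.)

5 14 8 → max 14
14 8 15 → max 15
8 15 11 → max 15
15 11 19 → max 19
11 19 22 → max 22
19 22 12 → max 22
22 12 16 → max 22
12 16 1 → max 16
16 1 10 → max 16
1 10 15 → max 15
10 15 17 → max 17
Least of these is 14.

14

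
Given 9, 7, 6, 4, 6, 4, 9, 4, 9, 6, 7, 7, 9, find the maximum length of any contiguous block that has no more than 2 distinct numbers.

4

Extend right; when distinct count exceeds 2, shrink from the left:
add 9: window [9] (1 distinct), len 1
add 7: window [9, 7] (2 distinct), len 2
add 6: window [7, 6] (2 distinct), len 2
add 4: window [6, 4] (2 distinct), len 2
add 6: window [6, 4, 6] (2 distinct), len 3
add 4: window [6, 4, 6, 4] (2 distinct), len 4
add 9: window [4, 9] (2 distinct), len 2
add 4: window [4, 9, 4] (2 distinct), len 3
add 9: window [4, 9, 4, 9] (2 distinct), len 4
add 6: window [9, 6] (2 distinct), len 2
add 7: window [6, 7] (2 distinct), len 2
add 7: window [6, 7, 7] (2 distinct), len 3
add 9: window [7, 7, 9] (2 distinct), len 3
Longest length with ≤2 distinct: 4.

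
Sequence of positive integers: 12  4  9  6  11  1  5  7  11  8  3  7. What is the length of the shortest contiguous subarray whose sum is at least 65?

9

add 12: running sum 12 < 65
add 4: running sum 16 < 65
add 9: running sum 25 < 65
add 6: running sum 31 < 65
add 11: running sum 42 < 65
add 1: running sum 43 < 65
add 5: running sum 48 < 65
add 7: running sum 55 < 65
end 8: [12, 4, 9, 6, 11, 1, 5, 7, 11] sum 66, len 9
end 9: [12, 4, 9, 6, 11, 1, 5, 7, 11, 8] sum 74, len 10
end 10: [4, 9, 6, 11, 1, 5, 7, 11, 8, 3] sum 65, len 10
end 11: [9, 6, 11, 1, 5, 7, 11, 8, 3, 7] sum 68, len 10
Shortest qualifying length: 9.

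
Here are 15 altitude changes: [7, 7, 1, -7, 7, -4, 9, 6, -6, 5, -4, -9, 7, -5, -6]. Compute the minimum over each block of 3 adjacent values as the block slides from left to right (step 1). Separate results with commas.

[7, 7, 1] → min 1
[7, 1, -7] → min -7
[1, -7, 7] → min -7
[-7, 7, -4] → min -7
[7, -4, 9] → min -4
[-4, 9, 6] → min -4
[9, 6, -6] → min -6
[6, -6, 5] → min -6
[-6, 5, -4] → min -6
[5, -4, -9] → min -9
[-4, -9, 7] → min -9
[-9, 7, -5] → min -9
[7, -5, -6] → min -6

1, -7, -7, -7, -4, -4, -6, -6, -6, -9, -9, -9, -6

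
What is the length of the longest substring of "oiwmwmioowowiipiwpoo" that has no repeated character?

add o: [o] len 1
add i: [o, i] len 2
add w: [o, i, w] len 3
add m: [o, i, w, m] len 4
add w (repeat w, move left end past it): [m, w] len 2
add m (repeat m, move left end past it): [w, m] len 2
add i: [w, m, i] len 3
add o: [w, m, i, o] len 4
add o (repeat o, move left end past it): [o] len 1
add w: [o, w] len 2
add o (repeat o, move left end past it): [w, o] len 2
add w (repeat w, move left end past it): [o, w] len 2
add i: [o, w, i] len 3
add i (repeat i, move left end past it): [i] len 1
add p: [i, p] len 2
add i (repeat i, move left end past it): [p, i] len 2
add w: [p, i, w] len 3
add p (repeat p, move left end past it): [i, w, p] len 3
add o: [i, w, p, o] len 4
add o (repeat o, move left end past it): [o] len 1
Longest all-distinct length: 4.

4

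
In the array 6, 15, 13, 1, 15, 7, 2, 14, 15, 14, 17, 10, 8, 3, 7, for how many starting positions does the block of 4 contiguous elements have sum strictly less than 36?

[6, 15, 13, 1] → sum 35  < 36 ✓
[15, 13, 1, 15] → sum 44
[13, 1, 15, 7] → sum 36
[1, 15, 7, 2] → sum 25  < 36 ✓
[15, 7, 2, 14] → sum 38
[7, 2, 14, 15] → sum 38
[2, 14, 15, 14] → sum 45
[14, 15, 14, 17] → sum 60
[15, 14, 17, 10] → sum 56
[14, 17, 10, 8] → sum 49
[17, 10, 8, 3] → sum 38
[10, 8, 3, 7] → sum 28  < 36 ✓
3 windows satisfy the condition.

3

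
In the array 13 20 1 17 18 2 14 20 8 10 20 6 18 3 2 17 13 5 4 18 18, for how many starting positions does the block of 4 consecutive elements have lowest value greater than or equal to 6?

[13, 20, 1, 17] → min 1
[20, 1, 17, 18] → min 1
[1, 17, 18, 2] → min 1
[17, 18, 2, 14] → min 2
[18, 2, 14, 20] → min 2
[2, 14, 20, 8] → min 2
[14, 20, 8, 10] → min 8  ≥ 6 ✓
[20, 8, 10, 20] → min 8  ≥ 6 ✓
[8, 10, 20, 6] → min 6  ≥ 6 ✓
[10, 20, 6, 18] → min 6  ≥ 6 ✓
[20, 6, 18, 3] → min 3
[6, 18, 3, 2] → min 2
[18, 3, 2, 17] → min 2
[3, 2, 17, 13] → min 2
[2, 17, 13, 5] → min 2
[17, 13, 5, 4] → min 4
[13, 5, 4, 18] → min 4
[5, 4, 18, 18] → min 4
4 windows satisfy the condition.

4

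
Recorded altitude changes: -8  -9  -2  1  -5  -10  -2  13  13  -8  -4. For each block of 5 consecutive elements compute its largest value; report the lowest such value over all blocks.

-8 -9 -2 1 -5 → max 1
-9 -2 1 -5 -10 → max 1
-2 1 -5 -10 -2 → max 1
1 -5 -10 -2 13 → max 13
-5 -10 -2 13 13 → max 13
-10 -2 13 13 -8 → max 13
-2 13 13 -8 -4 → max 13
Lowest of these is 1.

1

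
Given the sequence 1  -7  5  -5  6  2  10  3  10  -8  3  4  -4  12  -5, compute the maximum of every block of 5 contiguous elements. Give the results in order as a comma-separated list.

(1, -7, 5, -5, 6) → max 6
(-7, 5, -5, 6, 2) → max 6
(5, -5, 6, 2, 10) → max 10
(-5, 6, 2, 10, 3) → max 10
(6, 2, 10, 3, 10) → max 10
(2, 10, 3, 10, -8) → max 10
(10, 3, 10, -8, 3) → max 10
(3, 10, -8, 3, 4) → max 10
(10, -8, 3, 4, -4) → max 10
(-8, 3, 4, -4, 12) → max 12
(3, 4, -4, 12, -5) → max 12

6, 6, 10, 10, 10, 10, 10, 10, 10, 12, 12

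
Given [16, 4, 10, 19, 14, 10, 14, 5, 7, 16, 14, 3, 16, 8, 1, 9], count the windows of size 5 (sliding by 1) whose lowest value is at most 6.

11

(16, 4, 10, 19, 14) → min 4  ≤ 6 ✓
(4, 10, 19, 14, 10) → min 4  ≤ 6 ✓
(10, 19, 14, 10, 14) → min 10
(19, 14, 10, 14, 5) → min 5  ≤ 6 ✓
(14, 10, 14, 5, 7) → min 5  ≤ 6 ✓
(10, 14, 5, 7, 16) → min 5  ≤ 6 ✓
(14, 5, 7, 16, 14) → min 5  ≤ 6 ✓
(5, 7, 16, 14, 3) → min 3  ≤ 6 ✓
(7, 16, 14, 3, 16) → min 3  ≤ 6 ✓
(16, 14, 3, 16, 8) → min 3  ≤ 6 ✓
(14, 3, 16, 8, 1) → min 1  ≤ 6 ✓
(3, 16, 8, 1, 9) → min 1  ≤ 6 ✓
11 windows satisfy the condition.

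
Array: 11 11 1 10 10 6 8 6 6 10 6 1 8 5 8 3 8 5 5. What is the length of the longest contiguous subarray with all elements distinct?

5

[11] len 1
[11] len 1
[11, 1] len 2
[11, 1, 10] len 3
[10] len 1
[10, 6] len 2
[10, 6, 8] len 3
[8, 6] len 2
[6] len 1
[6, 10] len 2
[10, 6] len 2
[10, 6, 1] len 3
[10, 6, 1, 8] len 4
[10, 6, 1, 8, 5] len 5
[5, 8] len 2
[5, 8, 3] len 3
[3, 8] len 2
[3, 8, 5] len 3
[5] len 1
Longest all-distinct length: 5.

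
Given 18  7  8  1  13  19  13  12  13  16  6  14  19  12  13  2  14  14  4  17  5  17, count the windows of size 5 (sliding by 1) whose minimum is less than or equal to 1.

4

[18, 7, 8, 1, 13] → min 1  ≤ 1 ✓
[7, 8, 1, 13, 19] → min 1  ≤ 1 ✓
[8, 1, 13, 19, 13] → min 1  ≤ 1 ✓
[1, 13, 19, 13, 12] → min 1  ≤ 1 ✓
[13, 19, 13, 12, 13] → min 12
[19, 13, 12, 13, 16] → min 12
[13, 12, 13, 16, 6] → min 6
[12, 13, 16, 6, 14] → min 6
[13, 16, 6, 14, 19] → min 6
[16, 6, 14, 19, 12] → min 6
[6, 14, 19, 12, 13] → min 6
[14, 19, 12, 13, 2] → min 2
[19, 12, 13, 2, 14] → min 2
[12, 13, 2, 14, 14] → min 2
[13, 2, 14, 14, 4] → min 2
[2, 14, 14, 4, 17] → min 2
[14, 14, 4, 17, 5] → min 4
[14, 4, 17, 5, 17] → min 4
4 windows satisfy the condition.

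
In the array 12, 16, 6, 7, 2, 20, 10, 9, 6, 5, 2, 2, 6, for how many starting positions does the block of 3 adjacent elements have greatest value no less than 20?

12 16 6 → max 16
16 6 7 → max 16
6 7 2 → max 7
7 2 20 → max 20  ≥ 20 ✓
2 20 10 → max 20  ≥ 20 ✓
20 10 9 → max 20  ≥ 20 ✓
10 9 6 → max 10
9 6 5 → max 9
6 5 2 → max 6
5 2 2 → max 5
2 2 6 → max 6
3 windows satisfy the condition.

3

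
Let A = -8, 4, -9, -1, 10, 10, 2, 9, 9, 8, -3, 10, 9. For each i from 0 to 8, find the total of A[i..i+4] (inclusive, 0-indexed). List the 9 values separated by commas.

(-8, 4, -9, -1, 10) → sum -4
(4, -9, -1, 10, 10) → sum 14
(-9, -1, 10, 10, 2) → sum 12
(-1, 10, 10, 2, 9) → sum 30
(10, 10, 2, 9, 9) → sum 40
(10, 2, 9, 9, 8) → sum 38
(2, 9, 9, 8, -3) → sum 25
(9, 9, 8, -3, 10) → sum 33
(9, 8, -3, 10, 9) → sum 33

-4, 14, 12, 30, 40, 38, 25, 33, 33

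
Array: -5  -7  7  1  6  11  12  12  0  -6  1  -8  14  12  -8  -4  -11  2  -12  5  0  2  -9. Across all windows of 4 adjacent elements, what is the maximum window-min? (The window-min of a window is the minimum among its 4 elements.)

-5 -7 7 1 → min -7
-7 7 1 6 → min -7
7 1 6 11 → min 1
1 6 11 12 → min 1
6 11 12 12 → min 6
11 12 12 0 → min 0
12 12 0 -6 → min -6
12 0 -6 1 → min -6
0 -6 1 -8 → min -8
-6 1 -8 14 → min -8
1 -8 14 12 → min -8
-8 14 12 -8 → min -8
14 12 -8 -4 → min -8
12 -8 -4 -11 → min -11
-8 -4 -11 2 → min -11
-4 -11 2 -12 → min -12
-11 2 -12 5 → min -12
2 -12 5 0 → min -12
-12 5 0 2 → min -12
5 0 2 -9 → min -9
Maximum of these is 6.

6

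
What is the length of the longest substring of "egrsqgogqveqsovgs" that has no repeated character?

6

add e: [e] len 1
add g: [e, g] len 2
add r: [e, g, r] len 3
add s: [e, g, r, s] len 4
add q: [e, g, r, s, q] len 5
add g (repeat g, move left end past it): [r, s, q, g] len 4
add o: [r, s, q, g, o] len 5
add g (repeat g, move left end past it): [o, g] len 2
add q: [o, g, q] len 3
add v: [o, g, q, v] len 4
add e: [o, g, q, v, e] len 5
add q (repeat q, move left end past it): [v, e, q] len 3
add s: [v, e, q, s] len 4
add o: [v, e, q, s, o] len 5
add v (repeat v, move left end past it): [e, q, s, o, v] len 5
add g: [e, q, s, o, v, g] len 6
add s (repeat s, move left end past it): [o, v, g, s] len 4
Longest all-distinct length: 6.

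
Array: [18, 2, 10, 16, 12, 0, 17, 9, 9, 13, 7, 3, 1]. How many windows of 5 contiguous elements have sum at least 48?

(18, 2, 10, 16, 12) → sum 58  ≥ 48 ✓
(2, 10, 16, 12, 0) → sum 40
(10, 16, 12, 0, 17) → sum 55  ≥ 48 ✓
(16, 12, 0, 17, 9) → sum 54  ≥ 48 ✓
(12, 0, 17, 9, 9) → sum 47
(0, 17, 9, 9, 13) → sum 48  ≥ 48 ✓
(17, 9, 9, 13, 7) → sum 55  ≥ 48 ✓
(9, 9, 13, 7, 3) → sum 41
(9, 13, 7, 3, 1) → sum 33
5 windows satisfy the condition.

5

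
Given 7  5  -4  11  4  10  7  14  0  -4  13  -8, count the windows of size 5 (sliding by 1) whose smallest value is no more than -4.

[7, 5, -4, 11, 4] → min -4  ≤ -4 ✓
[5, -4, 11, 4, 10] → min -4  ≤ -4 ✓
[-4, 11, 4, 10, 7] → min -4  ≤ -4 ✓
[11, 4, 10, 7, 14] → min 4
[4, 10, 7, 14, 0] → min 0
[10, 7, 14, 0, -4] → min -4  ≤ -4 ✓
[7, 14, 0, -4, 13] → min -4  ≤ -4 ✓
[14, 0, -4, 13, -8] → min -8  ≤ -4 ✓
6 windows satisfy the condition.

6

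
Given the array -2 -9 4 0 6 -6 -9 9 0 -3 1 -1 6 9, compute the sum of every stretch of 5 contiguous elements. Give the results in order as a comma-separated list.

-1, -5, -5, 0, 0, -9, -2, 6, 3, 12

Sliding a size-5 window across the 14 values:
[-2, -9, 4, 0, 6] → sum -1
[-9, 4, 0, 6, -6] → sum -5
[4, 0, 6, -6, -9] → sum -5
[0, 6, -6, -9, 9] → sum 0
[6, -6, -9, 9, 0] → sum 0
[-6, -9, 9, 0, -3] → sum -9
[-9, 9, 0, -3, 1] → sum -2
[9, 0, -3, 1, -1] → sum 6
[0, -3, 1, -1, 6] → sum 3
[-3, 1, -1, 6, 9] → sum 12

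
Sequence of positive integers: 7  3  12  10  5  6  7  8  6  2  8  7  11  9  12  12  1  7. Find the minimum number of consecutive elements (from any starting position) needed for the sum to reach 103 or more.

13

Extend right; whenever the sum reaches 103, record the length and shrink from the left:
add 7: running sum 7 < 103
add 3: running sum 10 < 103
add 12: running sum 22 < 103
add 10: running sum 32 < 103
add 5: running sum 37 < 103
add 6: running sum 43 < 103
add 7: running sum 50 < 103
add 8: running sum 58 < 103
add 6: running sum 64 < 103
add 2: running sum 66 < 103
add 8: running sum 74 < 103
add 7: running sum 81 < 103
add 11: running sum 92 < 103
add 9: running sum 101 < 103
add 12: shortest ending here [12, 10, 5, 6, 7, 8, 6, 2, 8, 7, 11, 9, 12] sum 103, len 13
add 12: shortest ending here [10, 5, 6, 7, 8, 6, 2, 8, 7, 11, 9, 12, 12] sum 103, len 13
add 1: shortest ending here [10, 5, 6, 7, 8, 6, 2, 8, 7, 11, 9, 12, 12, 1] sum 104, len 14
add 7: shortest ending here [10, 5, 6, 7, 8, 6, 2, 8, 7, 11, 9, 12, 12, 1, 7] sum 111, len 15
Shortest qualifying length: 13.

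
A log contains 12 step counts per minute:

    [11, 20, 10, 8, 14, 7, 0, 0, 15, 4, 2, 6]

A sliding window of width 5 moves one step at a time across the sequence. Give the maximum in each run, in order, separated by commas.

20, 20, 14, 14, 15, 15, 15, 15

(11, 20, 10, 8, 14) → max 20
(20, 10, 8, 14, 7) → max 20
(10, 8, 14, 7, 0) → max 14
(8, 14, 7, 0, 0) → max 14
(14, 7, 0, 0, 15) → max 15
(7, 0, 0, 15, 4) → max 15
(0, 0, 15, 4, 2) → max 15
(0, 15, 4, 2, 6) → max 15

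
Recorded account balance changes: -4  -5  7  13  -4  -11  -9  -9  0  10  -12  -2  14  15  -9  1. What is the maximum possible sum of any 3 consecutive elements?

[-4, -5, 7] → sum -2
[-5, 7, 13] → sum 15
[7, 13, -4] → sum 16
[13, -4, -11] → sum -2
[-4, -11, -9] → sum -24
[-11, -9, -9] → sum -29
[-9, -9, 0] → sum -18
[-9, 0, 10] → sum 1
[0, 10, -12] → sum -2
[10, -12, -2] → sum -4
[-12, -2, 14] → sum 0
[-2, 14, 15] → sum 27
[14, 15, -9] → sum 20
[15, -9, 1] → sum 7
Maximum of these is 27.

27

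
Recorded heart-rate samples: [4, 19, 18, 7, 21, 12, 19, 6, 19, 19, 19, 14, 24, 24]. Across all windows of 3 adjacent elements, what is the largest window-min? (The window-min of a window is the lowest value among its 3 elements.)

19

4 19 18 → min 4
19 18 7 → min 7
18 7 21 → min 7
7 21 12 → min 7
21 12 19 → min 12
12 19 6 → min 6
19 6 19 → min 6
6 19 19 → min 6
19 19 19 → min 19
19 19 14 → min 14
19 14 24 → min 14
14 24 24 → min 14
Largest of these is 19.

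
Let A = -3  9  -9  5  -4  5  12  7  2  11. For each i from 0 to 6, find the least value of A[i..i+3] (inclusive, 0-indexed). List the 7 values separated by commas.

-3 9 -9 5 → min -9
9 -9 5 -4 → min -9
-9 5 -4 5 → min -9
5 -4 5 12 → min -4
-4 5 12 7 → min -4
5 12 7 2 → min 2
12 7 2 11 → min 2

-9, -9, -9, -4, -4, 2, 2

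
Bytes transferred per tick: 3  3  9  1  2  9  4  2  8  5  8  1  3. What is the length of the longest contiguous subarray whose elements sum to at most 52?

[3] sum 3 len 1
[3, 3] sum 6 len 2
[3, 3, 9] sum 15 len 3
[3, 3, 9, 1] sum 16 len 4
[3, 3, 9, 1, 2] sum 18 len 5
[3, 3, 9, 1, 2, 9] sum 27 len 6
[3, 3, 9, 1, 2, 9, 4] sum 31 len 7
[3, 3, 9, 1, 2, 9, 4, 2] sum 33 len 8
[3, 3, 9, 1, 2, 9, 4, 2, 8] sum 41 len 9
[3, 3, 9, 1, 2, 9, 4, 2, 8, 5] sum 46 len 10
[3, 9, 1, 2, 9, 4, 2, 8, 5, 8] sum 51 len 10
[3, 9, 1, 2, 9, 4, 2, 8, 5, 8, 1] sum 52 len 11
[9, 1, 2, 9, 4, 2, 8, 5, 8, 1, 3] sum 52 len 11
Longest length seen: 11.

11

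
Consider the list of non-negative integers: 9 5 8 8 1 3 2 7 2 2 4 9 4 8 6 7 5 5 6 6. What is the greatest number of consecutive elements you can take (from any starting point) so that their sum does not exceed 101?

Extend to the right; shrink from the left whenever the sum exceeds 101:
add 9: [9] sum 9, len 1
add 5: [9, 5] sum 14, len 2
add 8: [9, 5, 8] sum 22, len 3
add 8: [9, 5, 8, 8] sum 30, len 4
add 1: [9, 5, 8, 8, 1] sum 31, len 5
add 3: [9, 5, 8, 8, 1, 3] sum 34, len 6
add 2: [9, 5, 8, 8, 1, 3, 2] sum 36, len 7
add 7: [9, 5, 8, 8, 1, 3, 2, 7] sum 43, len 8
add 2: [9, 5, 8, 8, 1, 3, 2, 7, 2] sum 45, len 9
add 2: [9, 5, 8, 8, 1, 3, 2, 7, 2, 2] sum 47, len 10
add 4: [9, 5, 8, 8, 1, 3, 2, 7, 2, 2, 4] sum 51, len 11
add 9: [9, 5, 8, 8, 1, 3, 2, 7, 2, 2, 4, 9] sum 60, len 12
add 4: [9, 5, 8, 8, 1, 3, 2, 7, 2, 2, 4, 9, 4] sum 64, len 13
add 8: [9, 5, 8, 8, 1, 3, 2, 7, 2, 2, 4, 9, 4, 8] sum 72, len 14
add 6: [9, 5, 8, 8, 1, 3, 2, 7, 2, 2, 4, 9, 4, 8, 6] sum 78, len 15
add 7: [9, 5, 8, 8, 1, 3, 2, 7, 2, 2, 4, 9, 4, 8, 6, 7] sum 85, len 16
add 5: [9, 5, 8, 8, 1, 3, 2, 7, 2, 2, 4, 9, 4, 8, 6, 7, 5] sum 90, len 17
add 5: [9, 5, 8, 8, 1, 3, 2, 7, 2, 2, 4, 9, 4, 8, 6, 7, 5, 5] sum 95, len 18
add 6: [9, 5, 8, 8, 1, 3, 2, 7, 2, 2, 4, 9, 4, 8, 6, 7, 5, 5, 6] sum 101, len 19
add 6: [5, 8, 8, 1, 3, 2, 7, 2, 2, 4, 9, 4, 8, 6, 7, 5, 5, 6, 6] sum 98, len 19
Longest length seen: 19.

19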